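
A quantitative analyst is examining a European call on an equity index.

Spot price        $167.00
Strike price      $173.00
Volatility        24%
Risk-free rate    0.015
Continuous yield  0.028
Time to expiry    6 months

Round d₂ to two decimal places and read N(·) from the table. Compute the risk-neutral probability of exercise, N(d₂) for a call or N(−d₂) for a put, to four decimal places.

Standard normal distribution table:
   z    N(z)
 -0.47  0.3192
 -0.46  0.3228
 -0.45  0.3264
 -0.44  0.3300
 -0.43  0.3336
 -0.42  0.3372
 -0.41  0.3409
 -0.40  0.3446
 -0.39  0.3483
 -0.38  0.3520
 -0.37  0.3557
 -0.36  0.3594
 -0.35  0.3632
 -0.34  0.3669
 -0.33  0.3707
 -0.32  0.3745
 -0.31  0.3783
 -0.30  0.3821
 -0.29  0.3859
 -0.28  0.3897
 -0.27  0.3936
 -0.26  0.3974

0.3707

σ√T = 0.24·√0.5 = 0.1697
d₁ = [ln(167/173) + (0.015 − 0.028 + 0.24²/2)·0.5] / 0.1697 = [-0.0353 + 0.0079] / 0.1697 = -0.1614 ⇒ -0.16
d₂ = d₁ − σ√T = -0.1614 − 0.1697 = -0.3311 ⇒ -0.33
Pr(exercise) under Q = N(d₂) = 0.3707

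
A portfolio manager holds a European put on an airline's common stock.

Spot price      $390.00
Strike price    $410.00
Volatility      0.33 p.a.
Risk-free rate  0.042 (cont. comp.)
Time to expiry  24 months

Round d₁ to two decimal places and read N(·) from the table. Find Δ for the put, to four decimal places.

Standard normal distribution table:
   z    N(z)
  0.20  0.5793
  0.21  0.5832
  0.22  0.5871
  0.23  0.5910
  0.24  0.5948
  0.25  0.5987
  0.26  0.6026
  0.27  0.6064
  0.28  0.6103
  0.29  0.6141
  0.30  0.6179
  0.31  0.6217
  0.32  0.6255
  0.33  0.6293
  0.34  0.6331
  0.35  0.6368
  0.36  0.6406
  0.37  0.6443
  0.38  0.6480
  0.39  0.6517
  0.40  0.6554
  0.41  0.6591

T = 2;  σ√T = 0.4667
ln(S/K) + (r + σ²/2)T = ln(390/410) + (0.042 + 0.33²/2)·2 = -0.0500 + 0.1929 = 0.1429
d₁ = 0.1429 / 0.4667 = 0.3062 ≈ 0.31
N(d₁) = N(0.31) = 0.6217
Δ_put = N(d₁) − 1 = 0.6217 − 1 = -0.3783

-0.3783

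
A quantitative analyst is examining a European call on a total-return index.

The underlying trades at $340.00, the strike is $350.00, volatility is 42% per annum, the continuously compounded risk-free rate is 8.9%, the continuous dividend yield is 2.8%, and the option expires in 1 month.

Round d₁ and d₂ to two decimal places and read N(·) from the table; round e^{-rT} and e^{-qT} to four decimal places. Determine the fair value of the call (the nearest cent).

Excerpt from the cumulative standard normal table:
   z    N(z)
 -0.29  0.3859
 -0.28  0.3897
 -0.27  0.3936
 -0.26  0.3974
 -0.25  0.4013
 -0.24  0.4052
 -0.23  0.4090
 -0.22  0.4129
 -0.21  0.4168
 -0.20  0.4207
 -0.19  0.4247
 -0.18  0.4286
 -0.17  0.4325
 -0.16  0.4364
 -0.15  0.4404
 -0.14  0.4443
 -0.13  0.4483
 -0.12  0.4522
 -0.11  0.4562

$12.65

σ√T = 0.42 × 0.2887 = 0.1212
ln(S/K) + (r − q + σ²/2)T = ln(340/350) + (0.089 − 0.028 + 0.42²/2)·0.08333 = -0.0290 + 0.0124 = -0.0166
d₁ = -0.0166 / 0.1212 = -0.1365 ⇒ -0.14
d₂ = d₁ − σ√T = -0.1365 − 0.1212 = -0.2578 ⇒ -0.26
e^(−qT) = e^(−0.028·0.08333) = 0.9977;  e^(−rT) = e^(−0.089·0.08333) = 0.9926
N(d₁) = N(-0.14) = 0.4443;  N(d₂) = N(-0.26) = 0.3974
C = 340·0.9977·0.4443 − 350·0.9926·0.3974 = 150.7146 − 138.0607 = 12.6538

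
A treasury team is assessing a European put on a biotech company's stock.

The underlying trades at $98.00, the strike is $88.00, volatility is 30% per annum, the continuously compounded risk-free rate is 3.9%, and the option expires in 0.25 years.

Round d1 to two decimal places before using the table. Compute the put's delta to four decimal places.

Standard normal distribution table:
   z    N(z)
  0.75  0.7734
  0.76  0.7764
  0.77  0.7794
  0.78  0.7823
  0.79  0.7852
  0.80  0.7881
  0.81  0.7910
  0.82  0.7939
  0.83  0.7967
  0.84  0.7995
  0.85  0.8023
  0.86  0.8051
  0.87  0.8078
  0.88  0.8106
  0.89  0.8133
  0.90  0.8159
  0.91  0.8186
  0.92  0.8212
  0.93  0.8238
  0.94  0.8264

-0.1949

σ√T = 0.3·√0.25 = 0.1500
d₁ = [ln(98/88) + (0.039 + 0.3²/2)·0.25] / 0.1500 = [0.1076 + 0.0210] / 0.1500 = 0.8575 ⇒ 0.86
N(d₁) = N(0.86) = 0.8051
Δ_put = N(d₁) − 1 = 0.8051 − 1 = -0.1949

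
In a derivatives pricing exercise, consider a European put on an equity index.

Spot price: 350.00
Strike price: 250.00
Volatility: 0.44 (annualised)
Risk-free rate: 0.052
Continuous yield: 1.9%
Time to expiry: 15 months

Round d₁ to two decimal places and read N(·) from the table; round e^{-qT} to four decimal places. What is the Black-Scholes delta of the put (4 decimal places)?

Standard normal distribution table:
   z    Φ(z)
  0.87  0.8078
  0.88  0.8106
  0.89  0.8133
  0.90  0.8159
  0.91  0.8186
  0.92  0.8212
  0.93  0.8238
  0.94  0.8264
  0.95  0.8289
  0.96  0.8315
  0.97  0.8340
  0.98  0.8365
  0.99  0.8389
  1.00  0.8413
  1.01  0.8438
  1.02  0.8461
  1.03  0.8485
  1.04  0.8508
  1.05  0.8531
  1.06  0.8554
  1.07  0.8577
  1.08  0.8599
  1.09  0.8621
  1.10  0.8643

-0.1525

T = 1.25;  σ√T = 0.4919
ln(S/K) + (r − q + σ²/2)T = ln(350/250) + (0.052 − 0.019 + 0.44²/2)·1.25 = 0.3365 + 0.1623 = 0.4987
d₁ = 0.4987 / 0.4919 = 1.0138 which rounds to 1.01
N(d₁) = N(1.01) = 0.8438
Δ_put = e^(−qT)·(N(d₁) − 1) = 0.9765·(0.8438 − 1) = -0.1525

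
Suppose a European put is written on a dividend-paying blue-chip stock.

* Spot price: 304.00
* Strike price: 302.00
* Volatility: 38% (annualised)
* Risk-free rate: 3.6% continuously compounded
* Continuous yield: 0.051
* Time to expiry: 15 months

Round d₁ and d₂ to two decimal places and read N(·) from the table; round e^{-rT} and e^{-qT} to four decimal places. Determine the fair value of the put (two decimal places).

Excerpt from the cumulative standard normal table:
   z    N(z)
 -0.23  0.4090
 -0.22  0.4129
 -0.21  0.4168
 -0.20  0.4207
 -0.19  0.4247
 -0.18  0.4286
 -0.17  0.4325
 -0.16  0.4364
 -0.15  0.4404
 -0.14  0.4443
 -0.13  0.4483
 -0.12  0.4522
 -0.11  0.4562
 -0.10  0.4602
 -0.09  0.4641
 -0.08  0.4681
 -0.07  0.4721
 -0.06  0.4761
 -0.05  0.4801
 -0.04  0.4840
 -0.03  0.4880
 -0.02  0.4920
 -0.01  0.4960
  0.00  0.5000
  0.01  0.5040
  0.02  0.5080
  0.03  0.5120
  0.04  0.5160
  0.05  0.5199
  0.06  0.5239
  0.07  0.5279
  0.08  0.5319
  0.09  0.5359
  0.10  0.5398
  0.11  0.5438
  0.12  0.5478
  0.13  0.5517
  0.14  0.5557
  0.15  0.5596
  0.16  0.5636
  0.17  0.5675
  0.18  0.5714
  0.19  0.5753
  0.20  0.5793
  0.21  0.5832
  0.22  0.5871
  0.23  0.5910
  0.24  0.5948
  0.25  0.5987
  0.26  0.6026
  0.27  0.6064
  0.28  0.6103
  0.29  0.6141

σ√T = 0.38·√1.25 = 0.4249
ln(S/K) + (r − q + σ²/2)T = ln(304/302) + (0.036 − 0.051 + 0.38²/2)·1.25 = 0.0066 + 0.0715 = 0.0781
d₁ = 0.0781 / 0.4249 = 0.1838 which rounds to 0.18
d₂ = d₁ − σ√T = 0.1838 − 0.4249 = -0.2410 which rounds to -0.24
e^(−qT) = e^(−0.051·1.25) = 0.9382;  e^(−rT) = e^(−0.036·1.25) = 0.9560
N(−d₂) = N(0.24) = 0.5948;  N(−d₁) = N(-0.18) = 0.4286
P = 302·0.9560·0.5948 − 304·0.9382·0.4286 = 171.7259 − 122.2422 = 49.4837

49.48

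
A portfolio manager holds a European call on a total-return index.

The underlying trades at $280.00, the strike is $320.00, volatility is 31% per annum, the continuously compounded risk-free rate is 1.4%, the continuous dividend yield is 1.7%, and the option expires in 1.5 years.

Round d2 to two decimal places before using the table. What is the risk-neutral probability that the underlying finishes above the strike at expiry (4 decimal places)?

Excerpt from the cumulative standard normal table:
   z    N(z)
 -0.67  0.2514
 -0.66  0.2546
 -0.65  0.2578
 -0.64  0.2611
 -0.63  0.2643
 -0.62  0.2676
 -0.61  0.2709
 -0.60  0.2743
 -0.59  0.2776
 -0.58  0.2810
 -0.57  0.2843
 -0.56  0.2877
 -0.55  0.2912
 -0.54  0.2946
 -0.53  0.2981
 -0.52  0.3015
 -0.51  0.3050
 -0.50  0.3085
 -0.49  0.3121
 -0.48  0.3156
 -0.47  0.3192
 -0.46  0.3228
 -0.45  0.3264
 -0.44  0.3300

T = 1.5;  σ√T = 0.3797
ln(S/K) + (r − q + σ²/2)T = ln(280/320) + (0.014 − 0.017 + 0.31²/2)·1.5 = -0.1335 + 0.0676 = -0.0660
d₁ = -0.0660 / 0.3797 = -0.1737 ≈ -0.17
d₂ = d₁ − σ√T = -0.1737 − 0.3797 = -0.5534 ≈ -0.55
Pr(exercise) under Q = N(d₂) = 0.2912

0.2912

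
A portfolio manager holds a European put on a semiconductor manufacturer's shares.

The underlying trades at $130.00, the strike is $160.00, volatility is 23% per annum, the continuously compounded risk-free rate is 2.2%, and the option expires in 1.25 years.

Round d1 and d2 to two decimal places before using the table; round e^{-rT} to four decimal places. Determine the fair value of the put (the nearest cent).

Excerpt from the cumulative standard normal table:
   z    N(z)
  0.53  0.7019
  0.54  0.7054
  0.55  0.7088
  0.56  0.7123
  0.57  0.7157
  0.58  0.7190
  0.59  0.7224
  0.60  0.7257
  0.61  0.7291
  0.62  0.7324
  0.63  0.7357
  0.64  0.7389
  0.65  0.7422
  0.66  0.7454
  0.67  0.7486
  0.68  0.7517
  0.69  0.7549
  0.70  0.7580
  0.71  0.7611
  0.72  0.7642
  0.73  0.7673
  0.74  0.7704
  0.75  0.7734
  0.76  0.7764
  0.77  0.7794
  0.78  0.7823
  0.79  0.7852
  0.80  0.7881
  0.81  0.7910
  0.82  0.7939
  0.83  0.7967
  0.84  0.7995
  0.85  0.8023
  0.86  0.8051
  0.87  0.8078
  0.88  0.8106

σ√T = 0.23 × 1.1180 = 0.2571
d₁ = [ln(130/160) + (0.022 + ½·0.23²)·1.25] / (σ√T) = (-0.2076 + 0.0606) / 0.2571 = -0.5720 → -0.57
d₂ = -0.5720 − 0.2571 = -0.8291 → -0.83
e^(−rT) = e^(−0.022·1.25) = 0.9729
N(−d₂) = N(0.83) = 0.7967;  N(−d₁) = N(0.57) = 0.7157
P = 160·0.9729·0.7967 − 130·0.7157 = 124.0175 − 93.0410 = 30.9765

$30.98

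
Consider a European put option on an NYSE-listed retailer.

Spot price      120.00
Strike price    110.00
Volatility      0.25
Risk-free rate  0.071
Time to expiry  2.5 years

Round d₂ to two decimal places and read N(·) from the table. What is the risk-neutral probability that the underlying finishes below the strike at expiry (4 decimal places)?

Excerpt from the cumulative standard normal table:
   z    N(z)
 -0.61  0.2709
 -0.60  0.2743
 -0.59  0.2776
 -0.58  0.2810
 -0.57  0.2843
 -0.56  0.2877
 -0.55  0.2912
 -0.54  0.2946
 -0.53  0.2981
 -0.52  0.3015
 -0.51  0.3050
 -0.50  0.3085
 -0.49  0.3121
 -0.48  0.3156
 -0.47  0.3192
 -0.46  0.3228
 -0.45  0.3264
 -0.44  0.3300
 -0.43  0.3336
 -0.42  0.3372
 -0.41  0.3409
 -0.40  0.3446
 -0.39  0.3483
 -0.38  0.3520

σ√T = 0.25 × 1.5811 = 0.3953
d₁ = [ln(120/110) + (0.071 + 0.25²/2)·2.5] / 0.3953 = [0.0870 + 0.2556] / 0.3953 = 0.8668 → 0.87
d₂ = d₁ − σ√T = 0.8668 − 0.3953 = 0.4715 → 0.47
Pr(exercise) under Q = N(−d₂) = N(-0.47) = 0.3192

0.3192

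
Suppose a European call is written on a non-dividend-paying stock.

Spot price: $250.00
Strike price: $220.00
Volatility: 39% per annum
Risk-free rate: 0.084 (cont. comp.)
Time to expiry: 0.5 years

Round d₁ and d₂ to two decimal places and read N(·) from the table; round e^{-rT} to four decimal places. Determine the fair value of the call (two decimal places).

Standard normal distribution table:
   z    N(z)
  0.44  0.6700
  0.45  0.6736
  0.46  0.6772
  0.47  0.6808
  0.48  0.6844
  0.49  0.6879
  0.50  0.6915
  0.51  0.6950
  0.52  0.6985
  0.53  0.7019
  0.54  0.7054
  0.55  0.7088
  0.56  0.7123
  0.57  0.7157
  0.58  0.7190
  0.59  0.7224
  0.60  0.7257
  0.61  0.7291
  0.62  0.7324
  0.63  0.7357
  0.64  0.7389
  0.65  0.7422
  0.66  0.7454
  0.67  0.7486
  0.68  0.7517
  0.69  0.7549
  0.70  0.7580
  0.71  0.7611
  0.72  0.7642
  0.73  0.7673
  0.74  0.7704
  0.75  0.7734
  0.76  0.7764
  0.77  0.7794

σ√T = 0.39 × 0.7071 = 0.2758
d₁ = [ln(250/220) + (0.084 + 0.39²/2)·0.5] / 0.2758 = [0.1278 + 0.0800] / 0.2758 = 0.7537 → 0.75
d₂ = d₁ − σ√T = 0.7537 − 0.2758 = 0.4780 → 0.48
exp(−rT) = exp(−0.084·0.5) = 0.9589
N(d₁) = N(0.75) = 0.7734;  N(d₂) = N(0.48) = 0.6844
C = 250·0.7734 − 220·0.9589·0.6844 = 193.3500 − 144.3797 = 48.9703

$48.97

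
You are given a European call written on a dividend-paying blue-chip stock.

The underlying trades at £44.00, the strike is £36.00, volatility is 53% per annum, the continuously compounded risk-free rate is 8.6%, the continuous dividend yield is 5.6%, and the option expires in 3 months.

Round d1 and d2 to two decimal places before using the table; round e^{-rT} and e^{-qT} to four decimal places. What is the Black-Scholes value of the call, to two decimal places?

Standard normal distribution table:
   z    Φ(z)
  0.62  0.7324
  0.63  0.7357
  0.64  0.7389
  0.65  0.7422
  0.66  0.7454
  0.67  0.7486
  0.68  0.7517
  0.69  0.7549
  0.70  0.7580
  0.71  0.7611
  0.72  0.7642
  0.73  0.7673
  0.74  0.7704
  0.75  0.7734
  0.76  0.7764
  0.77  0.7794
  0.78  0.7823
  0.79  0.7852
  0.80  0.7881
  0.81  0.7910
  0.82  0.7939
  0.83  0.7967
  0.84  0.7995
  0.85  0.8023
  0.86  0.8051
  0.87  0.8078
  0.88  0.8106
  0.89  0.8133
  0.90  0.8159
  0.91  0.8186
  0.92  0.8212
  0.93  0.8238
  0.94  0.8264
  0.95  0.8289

£9.48

σ√T = 0.53 × 0.5000 = 0.2650
ln(S/K) + (r − q + σ²/2)T = ln(44/36) + (0.086 − 0.056 + 0.53²/2)·0.25 = 0.2007 + 0.0426 = 0.2433
d₁ = 0.2433 / 0.2650 = 0.9180 ⇒ 0.92
d₂ = d₁ − σ√T = 0.9180 − 0.2650 = 0.6530 ⇒ 0.65
e^(−qT) = e^(−0.056·0.25) = 0.9861;  e^(−rT) = e^(−0.086·0.25) = 0.9787
C = 44·0.9861·N(0.92) − 36·0.9787·N(0.65) = 44·0.9861·0.8212 − 36·0.9787·0.7422 = 35.6306 − 26.1501 = 9.4805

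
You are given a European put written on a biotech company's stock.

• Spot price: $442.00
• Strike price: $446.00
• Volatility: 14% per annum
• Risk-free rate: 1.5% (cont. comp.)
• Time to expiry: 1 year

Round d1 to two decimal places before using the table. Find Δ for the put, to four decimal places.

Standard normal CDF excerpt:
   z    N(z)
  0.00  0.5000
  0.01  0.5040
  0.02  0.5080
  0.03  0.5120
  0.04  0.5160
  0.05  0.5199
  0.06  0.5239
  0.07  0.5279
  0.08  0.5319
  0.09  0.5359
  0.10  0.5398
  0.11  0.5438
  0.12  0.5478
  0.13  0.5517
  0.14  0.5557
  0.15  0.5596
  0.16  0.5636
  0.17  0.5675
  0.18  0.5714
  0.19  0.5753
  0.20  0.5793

-0.4562

T = 1;  σ√T = 0.1400
d₁ = [ln(442/446) + (0.015 + 0.14²/2)·1] / 0.1400 = [-0.0090 + 0.0248] / 0.1400 = 0.1128 ≈ 0.11
N(d₁) = N(0.11) = 0.5438
Δ_put = N(d₁) − 1 = 0.5438 − 1 = -0.4562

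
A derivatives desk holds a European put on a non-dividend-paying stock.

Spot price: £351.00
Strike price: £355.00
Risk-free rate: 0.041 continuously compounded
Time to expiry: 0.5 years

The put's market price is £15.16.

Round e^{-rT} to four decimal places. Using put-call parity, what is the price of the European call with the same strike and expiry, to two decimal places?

£18.37

exp(−rT) = exp(−0.041·0.5) = 0.9797
Put-call parity: C − P = S − K·e^(−rT) = 351 − 355·0.9797 = 351 − 347.7935 = 3.2065
C = P + (C − P) = 15.16 + (3.2065) = 18.3665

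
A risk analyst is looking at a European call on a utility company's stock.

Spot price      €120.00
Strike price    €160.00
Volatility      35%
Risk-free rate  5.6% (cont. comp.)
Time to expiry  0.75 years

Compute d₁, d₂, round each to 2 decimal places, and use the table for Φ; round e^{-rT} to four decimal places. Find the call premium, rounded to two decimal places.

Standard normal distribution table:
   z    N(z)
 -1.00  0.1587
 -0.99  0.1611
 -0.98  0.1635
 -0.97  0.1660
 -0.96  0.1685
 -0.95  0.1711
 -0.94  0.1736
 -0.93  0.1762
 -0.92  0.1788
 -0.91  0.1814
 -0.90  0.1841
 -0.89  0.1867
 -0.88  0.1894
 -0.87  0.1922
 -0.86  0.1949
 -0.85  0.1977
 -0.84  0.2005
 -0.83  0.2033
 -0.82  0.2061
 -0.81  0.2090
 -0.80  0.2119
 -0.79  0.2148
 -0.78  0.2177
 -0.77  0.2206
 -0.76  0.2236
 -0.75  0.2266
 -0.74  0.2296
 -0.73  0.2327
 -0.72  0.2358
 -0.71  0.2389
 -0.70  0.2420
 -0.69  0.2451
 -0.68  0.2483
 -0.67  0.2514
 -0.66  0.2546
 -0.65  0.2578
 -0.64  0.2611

σ√T = 0.35 × 0.8660 = 0.3031
d₁ = [ln(120/160) + (0.056 + 0.35²/2)·0.75] / 0.3031 = [-0.2877 + 0.0879] / 0.3031 = -0.6590 which rounds to -0.66
d₂ = d₁ − σ√T = -0.6590 − 0.3031 = -0.9621 which rounds to -0.96
exp(−rT) = exp(−0.056·0.75) = 0.9589
C = 120·N(-0.66) − 160·0.9589·N(-0.96) = 120·0.2546 − 160·0.9589·0.1685 = 30.5520 − 25.8519 = 4.7001

€4.70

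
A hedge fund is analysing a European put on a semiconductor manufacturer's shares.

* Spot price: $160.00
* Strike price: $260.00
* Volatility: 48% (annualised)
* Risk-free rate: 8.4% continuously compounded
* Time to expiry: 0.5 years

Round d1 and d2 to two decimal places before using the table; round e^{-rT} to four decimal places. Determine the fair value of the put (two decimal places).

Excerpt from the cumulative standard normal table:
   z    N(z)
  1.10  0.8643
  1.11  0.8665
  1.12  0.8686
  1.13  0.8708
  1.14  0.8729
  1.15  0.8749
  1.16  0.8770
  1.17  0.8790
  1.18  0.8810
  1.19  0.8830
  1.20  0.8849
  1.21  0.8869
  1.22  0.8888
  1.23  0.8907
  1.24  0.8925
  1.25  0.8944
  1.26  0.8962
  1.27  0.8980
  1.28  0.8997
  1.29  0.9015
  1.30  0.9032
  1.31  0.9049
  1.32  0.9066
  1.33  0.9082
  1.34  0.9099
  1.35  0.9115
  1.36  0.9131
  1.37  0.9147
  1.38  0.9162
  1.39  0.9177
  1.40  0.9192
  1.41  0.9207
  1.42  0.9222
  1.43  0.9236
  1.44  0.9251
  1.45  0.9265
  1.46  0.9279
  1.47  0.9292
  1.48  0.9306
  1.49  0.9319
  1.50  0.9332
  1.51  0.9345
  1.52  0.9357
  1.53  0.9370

T = 0.5;  σ√T = 0.3394
d₁ = [ln(160/260) + (0.084 + 0.48²/2)·0.5] / 0.3394 = [-0.4855 + 0.0996] / 0.3394 = -1.1370 which rounds to -1.14
d₂ = d₁ − σ√T = -1.1370 − 0.3394 = -1.4764 which rounds to -1.48
e^(−rT) = e^(−0.084·0.5) = 0.9589
N(−d₂) = N(1.48) = 0.9306;  N(−d₁) = N(1.14) = 0.8729
P = 260·0.9589·0.9306 − 160·0.8729 = 232.0116 − 139.6640 = 92.3476

$92.35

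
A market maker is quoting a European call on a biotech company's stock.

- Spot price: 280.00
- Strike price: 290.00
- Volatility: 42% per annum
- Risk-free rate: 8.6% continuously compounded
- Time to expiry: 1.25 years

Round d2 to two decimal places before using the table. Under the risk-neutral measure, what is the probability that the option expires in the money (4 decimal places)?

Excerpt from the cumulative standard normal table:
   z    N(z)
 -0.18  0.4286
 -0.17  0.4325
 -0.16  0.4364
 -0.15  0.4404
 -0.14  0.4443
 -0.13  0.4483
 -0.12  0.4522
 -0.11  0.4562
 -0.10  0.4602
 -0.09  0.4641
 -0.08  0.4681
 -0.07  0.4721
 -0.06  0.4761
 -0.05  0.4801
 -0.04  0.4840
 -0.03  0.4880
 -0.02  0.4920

T = 1.25;  σ√T = 0.4696
d₁ = [ln(280/290) + (0.086 + ½·0.42²)·1.25] / (σ√T) = (-0.0351 + 0.2177) / 0.4696 = 0.3890 → 0.39
d₂ = 0.3890 − 0.4696 = -0.0806 → -0.08
Risk-neutral Pr[S_T > K] = N(d₂) = N(-0.08) = 0.4681

0.4681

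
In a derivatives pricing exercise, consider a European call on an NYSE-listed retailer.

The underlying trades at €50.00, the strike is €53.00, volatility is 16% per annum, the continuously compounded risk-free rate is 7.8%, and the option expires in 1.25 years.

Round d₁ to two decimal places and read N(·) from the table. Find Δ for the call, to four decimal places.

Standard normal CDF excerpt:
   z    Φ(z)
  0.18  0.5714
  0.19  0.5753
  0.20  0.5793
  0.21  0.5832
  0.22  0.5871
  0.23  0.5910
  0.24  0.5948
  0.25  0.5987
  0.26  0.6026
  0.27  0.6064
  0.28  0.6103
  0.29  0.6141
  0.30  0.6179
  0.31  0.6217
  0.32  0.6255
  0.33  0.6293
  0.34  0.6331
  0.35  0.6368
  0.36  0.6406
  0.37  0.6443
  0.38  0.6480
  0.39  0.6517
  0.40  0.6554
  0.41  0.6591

T = 1.25;  σ√T = 0.1789
d₁ = [ln(50/53) + (0.078 + ½·0.16²)·1.25] / (σ√T) = (-0.0583 + 0.1135) / 0.1789 = 0.3088 ≈ 0.31
N(d₁) = N(0.31) = 0.6217
Δ_call = N(d₁) = 0.6217

0.6217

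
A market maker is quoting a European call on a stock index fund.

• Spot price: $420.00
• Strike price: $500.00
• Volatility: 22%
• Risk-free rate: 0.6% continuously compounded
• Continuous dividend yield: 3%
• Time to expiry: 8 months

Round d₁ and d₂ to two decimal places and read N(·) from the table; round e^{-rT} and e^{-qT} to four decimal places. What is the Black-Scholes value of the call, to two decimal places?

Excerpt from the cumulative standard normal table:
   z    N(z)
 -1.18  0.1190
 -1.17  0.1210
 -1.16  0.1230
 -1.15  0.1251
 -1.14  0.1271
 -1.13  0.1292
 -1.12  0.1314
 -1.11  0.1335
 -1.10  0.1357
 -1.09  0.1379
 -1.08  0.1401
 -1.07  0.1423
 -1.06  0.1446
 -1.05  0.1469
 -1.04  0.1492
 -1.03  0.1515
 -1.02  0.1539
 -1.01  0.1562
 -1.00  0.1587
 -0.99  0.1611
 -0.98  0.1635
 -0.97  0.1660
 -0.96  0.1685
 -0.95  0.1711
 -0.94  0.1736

$6.04

T = 0.6667;  σ√T = 0.1796
d₁ = [ln(420/500) + (0.006 − 0.03 + 0.22²/2)·0.6667] / 0.1796 = [-0.1744 + 0.0001] / 0.1796 = -0.9699 which rounds to -0.97
d₂ = d₁ − σ√T = -0.9699 − 0.1796 = -1.1495 which rounds to -1.15
e^(−qT) = e^(−0.03·0.6667) = 0.9802;  e^(−rT) = e^(−0.006·0.6667) = 0.9960
C = 420·0.9802·N(-0.97) − 500·0.9960·N(-1.15) = 420·0.9802·0.1660 − 500·0.9960·0.1251 = 68.3395 − 62.2998 = 6.0397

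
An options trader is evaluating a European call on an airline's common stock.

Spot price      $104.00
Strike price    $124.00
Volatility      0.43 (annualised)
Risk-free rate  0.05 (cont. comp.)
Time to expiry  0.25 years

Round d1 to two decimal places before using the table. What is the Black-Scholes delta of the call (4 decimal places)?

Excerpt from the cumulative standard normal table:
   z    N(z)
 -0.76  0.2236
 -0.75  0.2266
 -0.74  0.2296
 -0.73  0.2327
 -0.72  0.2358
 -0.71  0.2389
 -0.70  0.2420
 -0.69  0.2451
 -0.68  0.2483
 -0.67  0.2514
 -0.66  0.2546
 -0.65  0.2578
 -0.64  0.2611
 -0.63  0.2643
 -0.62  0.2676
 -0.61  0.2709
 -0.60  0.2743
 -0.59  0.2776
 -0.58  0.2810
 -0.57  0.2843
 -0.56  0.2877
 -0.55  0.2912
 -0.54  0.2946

0.2578

σ√T = 0.43·√0.25 = 0.2150
d₁ = [ln(104/124) + (0.05 + 0.43²/2)·0.25] / 0.2150 = [-0.1759 + 0.0356] / 0.2150 = -0.6525 ≈ -0.65
N(d₁) = N(-0.65) = 0.2578
Δ_call = N(d₁) = 0.2578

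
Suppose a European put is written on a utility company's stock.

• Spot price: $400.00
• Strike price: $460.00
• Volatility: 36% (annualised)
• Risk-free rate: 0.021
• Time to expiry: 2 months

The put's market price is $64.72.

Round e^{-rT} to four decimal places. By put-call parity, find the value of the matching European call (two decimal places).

$6.33

exp(−rT) = exp(−0.021·0.1667) = 0.9965
Put-call parity: C − P = S − K·e^(−rT) = 400 − 460·0.9965 = 400 − 458.3900 = -58.3900
C = P + (C − P) = 64.72 + (-58.3900) = 6.3300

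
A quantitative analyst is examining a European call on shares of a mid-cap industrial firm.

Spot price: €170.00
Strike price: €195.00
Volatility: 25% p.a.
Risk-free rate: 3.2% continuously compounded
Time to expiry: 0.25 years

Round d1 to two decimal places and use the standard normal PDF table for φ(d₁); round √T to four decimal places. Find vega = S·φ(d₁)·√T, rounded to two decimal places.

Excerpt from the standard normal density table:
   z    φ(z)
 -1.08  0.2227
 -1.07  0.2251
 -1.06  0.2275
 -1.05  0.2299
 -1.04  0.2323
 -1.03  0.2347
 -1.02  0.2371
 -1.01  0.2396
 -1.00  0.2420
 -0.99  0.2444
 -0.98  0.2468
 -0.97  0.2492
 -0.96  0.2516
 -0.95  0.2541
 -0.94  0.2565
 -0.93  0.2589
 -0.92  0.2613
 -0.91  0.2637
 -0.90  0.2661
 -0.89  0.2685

σ√T = 0.25 × 0.5000 = 0.1250
ln(S/K) + (r + σ²/2)T = ln(170/195) + (0.032 + 0.25²/2)·0.25 = -0.1372 + 0.0158 = -0.1214
d₁ = -0.1214 / 0.1250 = -0.9711 → -0.97
√T = √0.25 = 0.5000
φ(d₁) = φ(-0.97) = 0.2492
vega = S·φ(d₁)·√T = 170·0.2492·0.5000 = 21.1820

21.18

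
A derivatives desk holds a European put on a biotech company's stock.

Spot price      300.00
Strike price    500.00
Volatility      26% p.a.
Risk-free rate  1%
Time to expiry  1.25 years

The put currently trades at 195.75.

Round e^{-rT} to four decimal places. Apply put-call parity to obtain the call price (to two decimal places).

e^(−rT) = e^(−0.01·1.25) = 0.9876
Put-call parity: C − P = S − K·e^(−rT) = 300 − 500·0.9876 = 300 − 493.8000 = -193.8000
C = P + (C − P) = 195.75 + (-193.8000) = 1.9500

1.95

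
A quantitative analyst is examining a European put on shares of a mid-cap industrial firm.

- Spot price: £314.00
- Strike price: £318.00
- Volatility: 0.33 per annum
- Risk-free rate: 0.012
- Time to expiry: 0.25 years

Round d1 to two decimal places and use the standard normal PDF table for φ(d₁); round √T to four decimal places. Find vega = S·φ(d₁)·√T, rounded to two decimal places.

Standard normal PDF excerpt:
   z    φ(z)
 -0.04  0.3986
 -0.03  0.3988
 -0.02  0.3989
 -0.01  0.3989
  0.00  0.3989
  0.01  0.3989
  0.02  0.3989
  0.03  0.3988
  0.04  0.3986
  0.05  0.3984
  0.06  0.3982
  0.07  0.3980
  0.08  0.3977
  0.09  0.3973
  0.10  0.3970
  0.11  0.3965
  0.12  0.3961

σ√T = 0.33·√0.25 = 0.1650
d₁ = [ln(314/318) + (0.012 + 0.33²/2)·0.25] / 0.1650 = [-0.0127 + 0.0166] / 0.1650 = 0.0240 which rounds to 0.02
√T = √0.25 = 0.5000
φ(d₁) = φ(0.02) = 0.3989
vega = S·φ(d₁)·√T = 314·0.3989·0.5000 = 62.6273

62.63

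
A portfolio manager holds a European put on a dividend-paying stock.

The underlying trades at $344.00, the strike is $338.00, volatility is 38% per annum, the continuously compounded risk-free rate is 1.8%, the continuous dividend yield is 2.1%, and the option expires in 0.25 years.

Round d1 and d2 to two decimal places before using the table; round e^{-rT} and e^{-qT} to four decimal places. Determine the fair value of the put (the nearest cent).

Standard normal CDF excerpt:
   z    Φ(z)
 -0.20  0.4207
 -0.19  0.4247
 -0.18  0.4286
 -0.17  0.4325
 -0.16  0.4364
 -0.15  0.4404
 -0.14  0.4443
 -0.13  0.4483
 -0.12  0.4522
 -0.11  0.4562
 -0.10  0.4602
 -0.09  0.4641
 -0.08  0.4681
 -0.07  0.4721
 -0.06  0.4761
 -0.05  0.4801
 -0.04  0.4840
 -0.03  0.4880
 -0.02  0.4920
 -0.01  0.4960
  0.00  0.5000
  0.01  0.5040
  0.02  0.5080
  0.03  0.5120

$22.91

σ√T = 0.38 × 0.5000 = 0.1900
ln(S/K) + (r − q + σ²/2)T = ln(344/338) + (0.018 − 0.021 + 0.38²/2)·0.25 = 0.0176 + 0.0173 = 0.0349
d₁ = 0.0349 / 0.1900 = 0.1837 ⇒ 0.18
d₂ = d₁ − σ√T = 0.1837 − 0.1900 = -0.0063 ⇒ -0.01
exp(−qT) = exp(−0.021·0.25) = 0.9948;  exp(−rT) = exp(−0.018·0.25) = 0.9955
N(−d₂) = N(0.01) = 0.5040;  N(−d₁) = N(-0.18) = 0.4286
P = 338·0.9955·0.5040 − 344·0.9948·0.4286 = 169.5854 − 146.6717 = 22.9137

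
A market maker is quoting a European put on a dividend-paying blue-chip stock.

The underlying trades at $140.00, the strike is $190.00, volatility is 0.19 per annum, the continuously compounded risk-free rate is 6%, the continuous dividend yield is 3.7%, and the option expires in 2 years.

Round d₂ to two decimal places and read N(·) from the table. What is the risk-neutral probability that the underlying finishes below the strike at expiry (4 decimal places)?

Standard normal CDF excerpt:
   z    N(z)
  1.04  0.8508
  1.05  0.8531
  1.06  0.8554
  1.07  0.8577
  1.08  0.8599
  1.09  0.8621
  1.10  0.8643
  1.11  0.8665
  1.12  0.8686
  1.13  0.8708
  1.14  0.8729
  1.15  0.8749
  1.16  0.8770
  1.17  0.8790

σ√T = 0.19·√2 = 0.2687
d₁ = [ln(140/190) + (0.06 − 0.037 + 0.19²/2)·2] / 0.2687 = [-0.3054 + 0.0821] / 0.2687 = -0.8310 which rounds to -0.83
d₂ = d₁ − σ√T = -0.8310 − 0.2687 = -1.0997 which rounds to -1.10
Risk-neutral Pr[S_T < K] = N(−d₂) = N(1.10) = 0.8643

0.8643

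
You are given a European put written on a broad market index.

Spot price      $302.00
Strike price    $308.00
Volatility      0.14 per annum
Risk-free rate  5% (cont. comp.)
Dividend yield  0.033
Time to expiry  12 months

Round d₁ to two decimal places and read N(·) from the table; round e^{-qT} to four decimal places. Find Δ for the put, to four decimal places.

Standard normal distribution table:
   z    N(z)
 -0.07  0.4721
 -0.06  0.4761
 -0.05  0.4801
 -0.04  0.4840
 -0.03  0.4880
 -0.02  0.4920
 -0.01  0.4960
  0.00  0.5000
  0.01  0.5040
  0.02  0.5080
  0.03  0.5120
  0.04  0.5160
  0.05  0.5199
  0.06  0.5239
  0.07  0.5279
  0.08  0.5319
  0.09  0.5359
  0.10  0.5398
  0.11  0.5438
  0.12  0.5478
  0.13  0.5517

σ√T = 0.14 × 1.0000 = 0.1400
ln(S/K) + (r − q + σ²/2)T = ln(302/308) + (0.05 − 0.033 + 0.14²/2)·1 = -0.0197 + 0.0268 = 0.0071
d₁ = 0.0071 / 0.1400 = 0.0509 ≈ 0.05
N(d₁) = N(0.05) = 0.5199
Δ_put = e^(−qT)·(N(d₁) − 1) = 0.9675·(0.5199 − 1) = -0.4645

-0.4645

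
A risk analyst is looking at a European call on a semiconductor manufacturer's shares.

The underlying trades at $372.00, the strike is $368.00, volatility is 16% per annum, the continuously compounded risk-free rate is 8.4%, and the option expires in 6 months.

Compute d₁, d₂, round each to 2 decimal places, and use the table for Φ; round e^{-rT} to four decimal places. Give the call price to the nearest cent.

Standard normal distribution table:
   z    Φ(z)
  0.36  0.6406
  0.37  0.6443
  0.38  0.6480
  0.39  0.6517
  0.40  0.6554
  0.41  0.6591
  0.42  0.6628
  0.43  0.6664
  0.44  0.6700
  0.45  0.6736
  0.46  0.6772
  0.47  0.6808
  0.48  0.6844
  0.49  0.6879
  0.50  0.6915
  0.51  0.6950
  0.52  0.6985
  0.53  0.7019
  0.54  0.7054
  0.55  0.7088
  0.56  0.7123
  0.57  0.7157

σ√T = 0.16·√0.5 = 0.1131
d₁ = [ln(372/368) + (0.084 + ½·0.16²)·0.5] / (σ√T) = (0.0108 + 0.0484) / 0.1131 = 0.5234 which rounds to 0.52
d₂ = 0.5234 − 0.1131 = 0.4102 which rounds to 0.41
e^(−rT) = e^(−0.084·0.5) = 0.9589
N(d₁) = N(0.52) = 0.6985;  N(d₂) = N(0.41) = 0.6591
C = 372·0.6985 − 368·0.9589·0.6591 = 259.8420 − 232.5800 = 27.2620

$27.26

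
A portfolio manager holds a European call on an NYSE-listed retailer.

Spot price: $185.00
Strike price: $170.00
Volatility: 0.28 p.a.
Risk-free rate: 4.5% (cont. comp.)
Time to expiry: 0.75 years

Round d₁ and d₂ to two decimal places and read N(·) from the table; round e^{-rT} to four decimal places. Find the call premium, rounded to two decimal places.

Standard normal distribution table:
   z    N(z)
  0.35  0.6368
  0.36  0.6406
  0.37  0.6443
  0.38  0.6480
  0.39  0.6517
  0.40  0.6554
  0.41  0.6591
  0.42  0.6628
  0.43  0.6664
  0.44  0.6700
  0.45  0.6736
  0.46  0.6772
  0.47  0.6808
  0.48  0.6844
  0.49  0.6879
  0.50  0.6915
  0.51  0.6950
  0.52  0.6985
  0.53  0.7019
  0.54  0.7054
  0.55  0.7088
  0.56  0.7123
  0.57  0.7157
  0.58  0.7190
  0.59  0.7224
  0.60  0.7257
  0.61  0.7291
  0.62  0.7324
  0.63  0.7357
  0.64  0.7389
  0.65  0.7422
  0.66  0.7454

$28.99

T = 0.75;  σ√T = 0.2425
d₁ = [ln(185/170) + (0.045 + ½·0.28²)·0.75] / (σ√T) = (0.0846 + 0.0631) / 0.2425 = 0.6091 which rounds to 0.61
d₂ = 0.6091 − 0.2425 = 0.3666 which rounds to 0.37
e^(−rT) = e^(−0.045·0.75) = 0.9668
N(d₁) = N(0.61) = 0.7291;  N(d₂) = N(0.37) = 0.6443
C = 185·0.7291 − 170·0.9668·0.6443 = 134.8835 − 105.8946 = 28.9889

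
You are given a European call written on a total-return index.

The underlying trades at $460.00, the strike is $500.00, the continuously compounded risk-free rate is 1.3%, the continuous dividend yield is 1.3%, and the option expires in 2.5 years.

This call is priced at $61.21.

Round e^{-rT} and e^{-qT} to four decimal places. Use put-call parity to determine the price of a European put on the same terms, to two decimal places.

e^(−qT) = e^(−0.013·2.5) = 0.9680;  e^(−rT) = e^(−0.013·2.5) = 0.9680
Put-call parity: C − P = S·e^(−qT) − K·e^(−rT) = 460·0.9680 − 500·0.9680 = 445.2800 − 484.0000 = -38.7200
P = C − (C − P) = 61.21 − (-38.7200) = 99.9300

$99.93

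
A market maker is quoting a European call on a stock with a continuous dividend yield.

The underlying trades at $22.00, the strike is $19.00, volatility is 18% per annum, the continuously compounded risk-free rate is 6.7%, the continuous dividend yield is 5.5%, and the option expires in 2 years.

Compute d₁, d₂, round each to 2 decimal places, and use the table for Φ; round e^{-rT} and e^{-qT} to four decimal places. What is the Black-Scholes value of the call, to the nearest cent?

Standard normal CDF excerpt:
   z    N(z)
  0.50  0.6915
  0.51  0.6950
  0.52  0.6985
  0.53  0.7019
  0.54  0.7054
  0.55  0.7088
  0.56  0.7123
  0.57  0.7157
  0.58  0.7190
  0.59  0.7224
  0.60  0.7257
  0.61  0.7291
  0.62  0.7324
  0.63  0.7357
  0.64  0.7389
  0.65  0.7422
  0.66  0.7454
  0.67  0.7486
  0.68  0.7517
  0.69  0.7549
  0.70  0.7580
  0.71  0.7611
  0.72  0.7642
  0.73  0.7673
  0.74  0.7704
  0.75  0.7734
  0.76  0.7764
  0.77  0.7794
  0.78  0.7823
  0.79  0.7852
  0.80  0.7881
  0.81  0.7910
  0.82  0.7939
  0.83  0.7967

σ√T = 0.18·√2 = 0.2546
ln(S/K) + (r − q + σ²/2)T = ln(22/19) + (0.067 − 0.055 + 0.18²/2)·2 = 0.1466 + 0.0564 = 0.2030
d₁ = 0.2030 / 0.2546 = 0.7975 ⇒ 0.80
d₂ = d₁ − σ√T = 0.7975 − 0.2546 = 0.5429 ⇒ 0.54
e^(−qT) = e^(−0.055·2) = 0.8958;  e^(−rT) = e^(−0.067·2) = 0.8746
N(d₁) = N(0.80) = 0.7881;  N(d₂) = N(0.54) = 0.7054
C = 22·0.8958·0.7881 − 19·0.8746·0.7054 = 15.5316 − 11.7219 = 3.8096

$3.81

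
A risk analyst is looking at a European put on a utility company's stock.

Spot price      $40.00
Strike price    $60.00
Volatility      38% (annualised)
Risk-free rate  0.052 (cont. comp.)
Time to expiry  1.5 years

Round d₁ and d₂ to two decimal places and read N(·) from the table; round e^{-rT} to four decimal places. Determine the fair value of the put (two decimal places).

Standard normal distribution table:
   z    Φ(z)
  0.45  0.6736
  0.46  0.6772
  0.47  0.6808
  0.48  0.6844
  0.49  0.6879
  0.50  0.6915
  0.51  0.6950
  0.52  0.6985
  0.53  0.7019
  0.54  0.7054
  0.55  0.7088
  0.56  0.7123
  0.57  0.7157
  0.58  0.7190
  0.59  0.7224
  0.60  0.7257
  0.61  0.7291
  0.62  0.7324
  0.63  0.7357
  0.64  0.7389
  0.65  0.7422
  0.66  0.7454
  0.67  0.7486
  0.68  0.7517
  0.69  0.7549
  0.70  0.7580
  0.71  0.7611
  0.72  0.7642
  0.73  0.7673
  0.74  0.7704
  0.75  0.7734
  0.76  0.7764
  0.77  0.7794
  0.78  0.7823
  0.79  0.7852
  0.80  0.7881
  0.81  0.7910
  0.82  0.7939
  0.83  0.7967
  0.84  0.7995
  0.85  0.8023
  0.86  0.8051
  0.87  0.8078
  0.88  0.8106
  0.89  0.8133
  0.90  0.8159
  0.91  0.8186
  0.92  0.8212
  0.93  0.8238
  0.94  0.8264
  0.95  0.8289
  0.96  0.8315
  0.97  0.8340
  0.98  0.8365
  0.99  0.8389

$18.63

T = 1.5;  σ√T = 0.4654
ln(S/K) + (r + σ²/2)T = ln(40/60) + (0.052 + 0.38²/2)·1.5 = -0.4055 + 0.1863 = -0.2192
d₁ = -0.2192 / 0.4654 = -0.4709 which rounds to -0.47
d₂ = d₁ − σ√T = -0.4709 − 0.4654 = -0.9363 which rounds to -0.94
e^(−rT) = e^(−0.052·1.5) = 0.9250
N(−d₂) = N(0.94) = 0.8264;  N(−d₁) = N(0.47) = 0.6808
P = 60·0.9250·0.8264 − 40·0.6808 = 45.8652 − 27.2320 = 18.6332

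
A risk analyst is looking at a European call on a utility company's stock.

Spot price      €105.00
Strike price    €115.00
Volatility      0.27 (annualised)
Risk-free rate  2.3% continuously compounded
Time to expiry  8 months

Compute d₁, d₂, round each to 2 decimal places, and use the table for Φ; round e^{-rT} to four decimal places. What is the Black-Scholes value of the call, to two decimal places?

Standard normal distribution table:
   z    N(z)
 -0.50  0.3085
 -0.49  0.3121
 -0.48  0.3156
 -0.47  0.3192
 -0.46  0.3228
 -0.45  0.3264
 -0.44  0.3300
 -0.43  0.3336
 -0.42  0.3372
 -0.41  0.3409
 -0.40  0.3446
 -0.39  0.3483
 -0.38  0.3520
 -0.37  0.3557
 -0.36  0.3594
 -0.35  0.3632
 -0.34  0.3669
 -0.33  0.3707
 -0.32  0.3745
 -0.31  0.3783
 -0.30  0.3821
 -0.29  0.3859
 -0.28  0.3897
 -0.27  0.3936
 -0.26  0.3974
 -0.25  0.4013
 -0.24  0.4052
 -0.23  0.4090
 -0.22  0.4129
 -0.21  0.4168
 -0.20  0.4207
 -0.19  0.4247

T = 0.6667;  σ√T = 0.2205
d₁ = [ln(105/115) + (0.023 + 0.27²/2)·0.6667] / 0.2205 = [-0.0910 + 0.0396] / 0.2205 = -0.2329 ≈ -0.23
d₂ = d₁ − σ√T = -0.2329 − 0.2205 = -0.4533 ≈ -0.45
exp(−rT) = exp(−0.023·0.6667) = 0.9848
N(d₁) = N(-0.23) = 0.4090;  N(d₂) = N(-0.45) = 0.3264
C = 105·0.4090 − 115·0.9848·0.3264 = 42.9450 − 36.9655 = 5.9795

€5.98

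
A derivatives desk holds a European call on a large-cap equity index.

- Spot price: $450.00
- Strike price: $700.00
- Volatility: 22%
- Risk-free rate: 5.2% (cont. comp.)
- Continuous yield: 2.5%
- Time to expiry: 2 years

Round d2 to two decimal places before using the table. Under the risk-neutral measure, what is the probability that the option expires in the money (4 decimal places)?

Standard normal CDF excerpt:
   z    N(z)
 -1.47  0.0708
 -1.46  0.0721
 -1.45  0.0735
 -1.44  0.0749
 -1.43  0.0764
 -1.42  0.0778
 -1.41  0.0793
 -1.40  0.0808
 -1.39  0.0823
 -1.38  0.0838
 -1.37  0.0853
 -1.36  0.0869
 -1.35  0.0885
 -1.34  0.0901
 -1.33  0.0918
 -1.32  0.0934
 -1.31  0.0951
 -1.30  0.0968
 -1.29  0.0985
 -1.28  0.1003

σ√T = 0.22 × 1.4142 = 0.3111
d₁ = [ln(450/700) + (0.052 − 0.025 + 0.22²/2)·2] / 0.3111 = [-0.4418 + 0.1024] / 0.3111 = -1.0910 ≈ -1.09
d₂ = d₁ − σ√T = -1.0910 − 0.3111 = -1.4021 ≈ -1.40
Pr(exercise) under Q = N(d₂) = 0.0808

0.0808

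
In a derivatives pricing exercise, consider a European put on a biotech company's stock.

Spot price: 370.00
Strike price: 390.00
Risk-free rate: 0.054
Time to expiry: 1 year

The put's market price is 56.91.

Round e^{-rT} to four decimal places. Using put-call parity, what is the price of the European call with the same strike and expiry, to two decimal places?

57.42

e^(−rT) = e^(−0.054·1) = 0.9474
Put-call parity: C − P = S − K·e^(−rT) = 370 − 390·0.9474 = 370 − 369.4860 = 0.5140
C = P + (C − P) = 56.91 + (0.5140) = 57.4240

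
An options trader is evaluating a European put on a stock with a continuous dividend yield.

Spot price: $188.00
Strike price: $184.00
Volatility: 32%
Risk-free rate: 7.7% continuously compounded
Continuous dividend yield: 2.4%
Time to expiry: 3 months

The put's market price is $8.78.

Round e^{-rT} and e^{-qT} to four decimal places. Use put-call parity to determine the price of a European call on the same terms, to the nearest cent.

$15.17

e^(−qT) = e^(−0.024·0.25) = 0.9940;  e^(−rT) = e^(−0.077·0.25) = 0.9809
Put-call parity: C − P = S·e^(−qT) − K·e^(−rT) = 188·0.9940 − 184·0.9809 = 186.8720 − 180.4856 = 6.3864
C = P + (C − P) = 8.78 + (6.3864) = 15.1664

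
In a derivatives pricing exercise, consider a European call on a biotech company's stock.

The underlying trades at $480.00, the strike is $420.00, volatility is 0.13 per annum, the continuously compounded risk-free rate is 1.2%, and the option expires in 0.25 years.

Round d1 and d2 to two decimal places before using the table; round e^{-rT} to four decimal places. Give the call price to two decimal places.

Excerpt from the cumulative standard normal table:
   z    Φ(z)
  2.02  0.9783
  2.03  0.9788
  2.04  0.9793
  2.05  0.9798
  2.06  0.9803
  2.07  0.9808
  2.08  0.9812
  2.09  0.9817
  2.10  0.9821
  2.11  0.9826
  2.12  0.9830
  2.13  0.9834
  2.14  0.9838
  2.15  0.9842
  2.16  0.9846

$61.33

σ√T = 0.13·√0.25 = 0.0650
d₁ = [ln(480/420) + (0.012 + 0.13²/2)·0.25] / 0.0650 = [0.1335 + 0.0051] / 0.0650 = 2.1330 ≈ 2.13
d₂ = d₁ − σ√T = 2.1330 − 0.0650 = 2.0680 ≈ 2.07
exp(−rT) = exp(−0.012·0.25) = 0.9970
N(d₁) = N(2.13) = 0.9834;  N(d₂) = N(2.07) = 0.9808
C = 480·0.9834 − 420·0.9970·0.9808 = 472.0320 − 410.7002 = 61.3318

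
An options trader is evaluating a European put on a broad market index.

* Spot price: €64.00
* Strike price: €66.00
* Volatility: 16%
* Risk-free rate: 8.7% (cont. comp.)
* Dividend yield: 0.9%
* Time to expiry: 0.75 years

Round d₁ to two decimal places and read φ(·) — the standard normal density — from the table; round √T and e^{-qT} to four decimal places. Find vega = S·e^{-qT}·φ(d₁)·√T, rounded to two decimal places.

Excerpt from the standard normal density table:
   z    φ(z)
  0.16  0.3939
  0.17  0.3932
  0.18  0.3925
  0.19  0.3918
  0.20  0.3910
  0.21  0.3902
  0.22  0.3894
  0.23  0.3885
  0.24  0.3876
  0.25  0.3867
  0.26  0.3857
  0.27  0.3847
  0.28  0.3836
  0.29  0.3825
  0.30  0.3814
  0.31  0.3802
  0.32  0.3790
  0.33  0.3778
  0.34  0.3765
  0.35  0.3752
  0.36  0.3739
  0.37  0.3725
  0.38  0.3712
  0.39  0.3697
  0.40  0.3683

σ√T = 0.16·√0.75 = 0.1386
d₁ = [ln(64/66) + (0.087 − 0.009 + 0.16²/2)·0.75] / 0.1386 = [-0.0308 + 0.0681] / 0.1386 = 0.2694 which rounds to 0.27
√T = √0.75 = 0.8660
φ(d₁) = φ(0.27) = 0.3847
exp(−qT) = exp(−0.009·0.75) = 0.9933
vega = S·exp(−qT)·φ(d₁)·√T = 64·0.9933·0.3847·0.8660 = 21.1788

21.18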